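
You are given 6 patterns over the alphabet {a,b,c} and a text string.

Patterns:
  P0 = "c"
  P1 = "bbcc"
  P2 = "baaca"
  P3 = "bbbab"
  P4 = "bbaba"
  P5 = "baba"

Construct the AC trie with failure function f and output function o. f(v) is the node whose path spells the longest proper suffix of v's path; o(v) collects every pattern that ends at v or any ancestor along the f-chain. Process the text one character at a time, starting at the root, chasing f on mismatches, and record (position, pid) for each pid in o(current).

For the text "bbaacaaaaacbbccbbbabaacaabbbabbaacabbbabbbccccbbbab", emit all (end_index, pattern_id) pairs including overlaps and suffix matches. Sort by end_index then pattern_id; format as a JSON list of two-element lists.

Build automaton:
Trie nodes:
  0='ε' goto b→2 c→1
  1='c' goto ·  [P0 ends]
  2='b' goto a→6 b→3
  3='bb' goto a→13 b→10 c→4
  4='bbc' goto c→5
  5='bbcc' goto ·  [P1 ends]
  6='ba' goto a→7 b→16
  7='baa' goto c→8
  8='baac' goto a→9
  9='baaca' goto ·  [P2 ends]
  10='bbb' goto a→11
  11='bbba' goto b→12
  12='bbbab' goto ·  [P3 ends]
  13='bba' goto b→14
  14='bbab' goto a→15
  15='bbaba' goto ·  [P4 ends]
  16='bab' goto a→17
  17='baba' goto ·  [P5 ends]

BFS fail/out derivation:
  fail(1) 'c': from fail(0)=0 chase 'c': 0 ⇒ 0;  out={0}∪out(0)={0}
  fail(2) 'b': from fail(0)=0 chase 'b': 0 ⇒ 0;  out=∅∪out(0)=∅
  fail(3) 'bb': from fail(2)=0 chase 'b': 0 ⇒ 2;  out=∅∪out(2)=∅
  fail(6) 'ba': from fail(2)=0 chase 'a': 0 ⇒ 0;  out=∅∪out(0)=∅
  fail(4) 'bbc': from fail(3)=2 chase 'c': 2→0 ⇒ 1;  out=∅∪out(1)={0}
  fail(7) 'baa': from fail(6)=0 chase 'a': 0 ⇒ 0;  out=∅∪out(0)=∅
  fail(10) 'bbb': from fail(3)=2 chase 'b': 2 ⇒ 3;  out=∅∪out(3)=∅
  fail(13) 'bba': from fail(3)=2 chase 'a': 2 ⇒ 6;  out=∅∪out(6)=∅
  fail(16) 'bab': from fail(6)=0 chase 'b': 0 ⇒ 2;  out=∅∪out(2)=∅
  fail(5) 'bbcc': from fail(4)=1 chase 'c': 1→0 ⇒ 1;  out={1}∪out(1)={0,1}
  fail(8) 'baac': from fail(7)=0 chase 'c': 0 ⇒ 1;  out=∅∪out(1)={0}
  fail(11) 'bbba': from fail(10)=3 chase 'a': 3 ⇒ 13;  out=∅∪out(13)=∅
  fail(14) 'bbab': from fail(13)=6 chase 'b': 6 ⇒ 16;  out=∅∪out(16)=∅
  fail(17) 'baba': from fail(16)=2 chase 'a': 2 ⇒ 6;  out={5}∪out(6)={5}
  fail(9) 'baaca': from fail(8)=1 chase 'a': 1→0 ⇒ 0;  out={2}∪out(0)={2}
  fail(12) 'bbbab': from fail(11)=13 chase 'b': 13 ⇒ 14;  out={3}∪out(14)={3}
  fail(15) 'bbaba': from fail(14)=16 chase 'a': 16 ⇒ 17;  out={4}∪out(17)={4,5}

Run:
[0] read 'b'  n0⇒n2
[1] read 'b'  n2⇒n3
[2] read 'a'  n3⇒n13
[3] read 'a'  n13⇒n7 (fail-walked)
[4] read 'c'  n7⇒n8  emit P0@[4:4]
[5] read 'a'  n8⇒n9  emit P2@[1:5]
[6] read 'a'  n9⇒n0 (fail-walked)
[7] read 'a'  n0⇒n0
[8] read 'a'  n0⇒n0
[9] read 'a'  n0⇒n0
[10] read 'c'  n0⇒n1  emit P0@[10:10]
[11] read 'b'  n1⇒n2 (fail-walked)
[12] read 'b'  n2⇒n3
[13] read 'c'  n3⇒n4  emit P0@[13:13]
[14] read 'c'  n4⇒n5  emit P0@[14:14],P1@[11:14]
[15] read 'b'  n5⇒n2 (fail-walked)
[16] read 'b'  n2⇒n3
[17] read 'b'  n3⇒n10
[18] read 'a'  n10⇒n11
[19] read 'b'  n11⇒n12  emit P3@[15:19]
[20] read 'a'  n12⇒n15 (fail-walked)  emit P4@[16:20],P5@[17:20]
[21] read 'a'  n15⇒n7 (fail-walked)
[22] read 'c'  n7⇒n8  emit P0@[22:22]
[23] read 'a'  n8⇒n9  emit P2@[19:23]
[24] read 'a'  n9⇒n0 (fail-walked)
[25] read 'b'  n0⇒n2
[26] read 'b'  n2⇒n3
[27] read 'b'  n3⇒n10
[28] read 'a'  n10⇒n11
[29] read 'b'  n11⇒n12  emit P3@[25:29]
[30] read 'b'  n12⇒n3 (fail-walked)
[31] read 'a'  n3⇒n13
[32] read 'a'  n13⇒n7 (fail-walked)
[33] read 'c'  n7⇒n8  emit P0@[33:33]
[34] read 'a'  n8⇒n9  emit P2@[30:34]
[35] read 'b'  n9⇒n2 (fail-walked)
[36] read 'b'  n2⇒n3
[37] read 'b'  n3⇒n10
[38] read 'a'  n10⇒n11
[39] read 'b'  n11⇒n12  emit P3@[35:39]
[40] read 'b'  n12⇒n3 (fail-walked)
[41] read 'b'  n3⇒n10
[42] read 'c'  n10⇒n4 (fail-walked)  emit P0@[42:42]
[43] read 'c'  n4⇒n5  emit P0@[43:43],P1@[40:43]
[44] read 'c'  n5⇒n1 (fail-walked)  emit P0@[44:44]
[45] read 'c'  n1⇒n1 (fail-walked)  emit P0@[45:45]
[46] read 'b'  n1⇒n2 (fail-walked)
[47] read 'b'  n2⇒n3
[48] read 'b'  n3⇒n10
[49] read 'a'  n10⇒n11
[50] read 'b'  n11⇒n12  emit P3@[46:50]

Matches: [[4,0],[5,2],[10,0],[13,0],[14,0],[14,1],[19,3],[20,4],[20,5],[22,0],[23,2],[29,3],[33,0],[34,2],[39,3],[42,0],[43,0],[43,1],[44,0],[45,0],[50,3]]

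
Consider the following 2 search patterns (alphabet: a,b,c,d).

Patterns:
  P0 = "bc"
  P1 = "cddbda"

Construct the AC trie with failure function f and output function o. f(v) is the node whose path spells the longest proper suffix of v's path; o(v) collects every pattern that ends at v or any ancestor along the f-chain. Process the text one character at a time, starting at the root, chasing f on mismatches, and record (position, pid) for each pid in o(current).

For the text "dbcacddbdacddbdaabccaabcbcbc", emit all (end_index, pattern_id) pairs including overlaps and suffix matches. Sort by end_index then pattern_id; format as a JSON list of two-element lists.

Construct AC machine:
Trie (insert patterns):
  n0 'ε': b→1 c→3
  n1 'b': c→2
  n2 'bc': ·  [P0 ends]
  n3 'c': d→4
  n4 'cd': d→5
  n5 'cdd': b→6
  n6 'cddb': d→7
  n7 'cddbd': a→8
  n8 'cddbda': ·  [P1 ends]

BFS fail/out derivation:
  n1('b'): parent n0 fail=0; on 'b' 0 → fail=0;  out ∅∪∅=∅
  n3('c'): parent n0 fail=0; on 'c' 0 → fail=0;  out ∅∪∅=∅
  n2('bc'): parent n1 fail=0; on 'c' 0 → fail=3;  out {0}∪∅={0}
  n4('cd'): parent n3 fail=0; on 'd' 0 → fail=0;  out ∅∪∅=∅
  n5('cdd'): parent n4 fail=0; on 'd' 0 → fail=0;  out ∅∪∅=∅
  n6('cddb'): parent n5 fail=0; on 'b' 0 → fail=1;  out ∅∪∅=∅
  n7('cddbd'): parent n6 fail=1; on 'd' 1→0 → fail=0;  out ∅∪∅=∅
  n8('cddbda'): parent n7 fail=0; on 'a' 0 → fail=0;  out {1}∪∅={1}

Text stream:
pos 0 'd': at 0
pos 1 'b': at 1
pos 2 'c': at 2  ** P0@[1:2]
pos 3 'a': at 0 ·f
pos 4 'c': at 3
pos 5 'd': at 4
pos 6 'd': at 5
pos 7 'b': at 6
pos 8 'd': at 7
pos 9 'a': at 8  ** P1@[4:9]
pos 10 'c': at 3 ·f
pos 11 'd': at 4
pos 12 'd': at 5
pos 13 'b': at 6
pos 14 'd': at 7
pos 15 'a': at 8  ** P1@[10:15]
pos 16 'a': at 0 ·f
pos 17 'b': at 1
pos 18 'c': at 2  ** P0@[17:18]
pos 19 'c': at 3 ·f
pos 20 'a': at 0 ·f
pos 21 'a': at 0
pos 22 'b': at 1
pos 23 'c': at 2  ** P0@[22:23]
pos 24 'b': at 1 ·f
pos 25 'c': at 2  ** P0@[24:25]
pos 26 'b': at 1 ·f
pos 27 'c': at 2  ** P0@[26:27]

All matches (sorted): [[2,0],[9,1],[15,1],[18,0],[23,0],[25,0],[27,0]]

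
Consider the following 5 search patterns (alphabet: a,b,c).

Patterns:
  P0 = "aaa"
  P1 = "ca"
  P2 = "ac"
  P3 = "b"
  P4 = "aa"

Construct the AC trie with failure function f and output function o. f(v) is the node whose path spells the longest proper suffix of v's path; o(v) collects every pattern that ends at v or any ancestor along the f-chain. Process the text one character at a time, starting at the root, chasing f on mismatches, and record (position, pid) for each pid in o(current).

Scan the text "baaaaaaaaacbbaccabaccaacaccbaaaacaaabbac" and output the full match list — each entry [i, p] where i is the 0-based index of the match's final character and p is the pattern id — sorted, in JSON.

Build:
Trie nodes:
  0='ε' goto a→1 b→7 c→4
  1='a' goto a→2 c→6
  2='aa' goto a→3  [P4 ends]
  3='aaa' goto ·  [P0 ends]
  4='c' goto a→5
  5='ca' goto ·  [P1 ends]
  6='ac' goto ·  [P2 ends]
  7='b' goto ·  [P3 ends]

BFS fail/out derivation:
  n1('a'): parent n0 fail=0; on 'a' 0 → fail=0;  out ∅∪∅=∅
  n4('c'): parent n0 fail=0; on 'c' 0 → fail=0;  out ∅∪∅=∅
  n7('b'): parent n0 fail=0; on 'b' 0 → fail=0;  out {3}∪∅={3}
  n2('aa'): parent n1 fail=0; on 'a' 0 → fail=1;  out {4}∪∅={4}
  n5('ca'): parent n4 fail=0; on 'a' 0 → fail=1;  out {1}∪∅={1}
  n6('ac'): parent n1 fail=0; on 'c' 0 → fail=4;  out {2}∪∅={2}
  n3('aaa'): parent n2 fail=1; on 'a' 1 → fail=2;  out {0}∪{4}={0,4}

Run:
i=0 'b': node 0→7  → match P3@[0:0]
i=1 'a': node 7→1 ·f
i=2 'a': node 1→2  → match P4@[1:2]
i=3 'a': node 2→3  → match P0@[1:3],P4@[2:3]
i=4 'a': node 3→3 ·f  → match P0@[2:4],P4@[3:4]
i=5 'a': node 3→3 ·f  → match P0@[3:5],P4@[4:5]
i=6 'a': node 3→3 ·f  → match P0@[4:6],P4@[5:6]
i=7 'a': node 3→3 ·f  → match P0@[5:7],P4@[6:7]
i=8 'a': node 3→3 ·f  → match P0@[6:8],P4@[7:8]
i=9 'a': node 3→3 ·f  → match P0@[7:9],P4@[8:9]
i=10 'c': node 3→6 ·f  → match P2@[9:10]
i=11 'b': node 6→7 ·f  → match P3@[11:11]
i=12 'b': node 7→7 ·f  → match P3@[12:12]
i=13 'a': node 7→1 ·f
i=14 'c': node 1→6  → match P2@[13:14]
i=15 'c': node 6→4 ·f
i=16 'a': node 4→5  → match P1@[15:16]
i=17 'b': node 5→7 ·f  → match P3@[17:17]
i=18 'a': node 7→1 ·f
i=19 'c': node 1→6  → match P2@[18:19]
i=20 'c': node 6→4 ·f
i=21 'a': node 4→5  → match P1@[20:21]
i=22 'a': node 5→2 ·f  → match P4@[21:22]
i=23 'c': node 2→6 ·f  → match P2@[22:23]
i=24 'a': node 6→5 ·f  → match P1@[23:24]
i=25 'c': node 5→6 ·f  → match P2@[24:25]
i=26 'c': node 6→4 ·f
i=27 'b': node 4→7 ·f  → match P3@[27:27]
i=28 'a': node 7→1 ·f
i=29 'a': node 1→2  → match P4@[28:29]
i=30 'a': node 2→3  → match P0@[28:30],P4@[29:30]
i=31 'a': node 3→3 ·f  → match P0@[29:31],P4@[30:31]
i=32 'c': node 3→6 ·f  → match P2@[31:32]
i=33 'a': node 6→5 ·f  → match P1@[32:33]
i=34 'a': node 5→2 ·f  → match P4@[33:34]
i=35 'a': node 2→3  → match P0@[33:35],P4@[34:35]
i=36 'b': node 3→7 ·f  → match P3@[36:36]
i=37 'b': node 7→7 ·f  → match P3@[37:37]
i=38 'a': node 7→1 ·f
i=39 'c': node 1→6  → match P2@[38:39]

All matches (sorted): [[0,3],[2,4],[3,0],[3,4],[4,0],[4,4],[5,0],[5,4],[6,0],[6,4],[7,0],[7,4],[8,0],[8,4],[9,0],[9,4],[10,2],[11,3],[12,3],[14,2],[16,1],[17,3],[19,2],[21,1],[22,4],[23,2],[24,1],[25,2],[27,3],[29,4],[30,0],[30,4],[31,0],[31,4],[32,2],[33,1],[34,4],[35,0],[35,4],[36,3],[37,3],[39,2]]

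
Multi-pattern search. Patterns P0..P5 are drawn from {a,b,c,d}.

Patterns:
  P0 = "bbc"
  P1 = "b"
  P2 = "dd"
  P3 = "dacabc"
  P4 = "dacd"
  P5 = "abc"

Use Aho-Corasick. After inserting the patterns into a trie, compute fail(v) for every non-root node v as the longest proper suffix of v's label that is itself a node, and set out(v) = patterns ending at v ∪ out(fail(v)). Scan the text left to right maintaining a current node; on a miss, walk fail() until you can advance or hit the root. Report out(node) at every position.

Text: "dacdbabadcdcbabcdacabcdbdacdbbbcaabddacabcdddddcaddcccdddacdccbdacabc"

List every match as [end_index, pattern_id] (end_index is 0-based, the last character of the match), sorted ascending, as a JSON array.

Build:
Trie nodes:
  n0 'ε': a→12 b→1 d→4
  n1 'b': b→2  [P1 ends]
  n2 'bb': c→3
  n3 'bbc': ·  [P0 ends]
  n4 'd': a→6 d→5
  n5 'dd': ·  [P2 ends]
  n6 'da': c→7
  n7 'dac': a→8 d→11
  n8 'daca': b→9
  n9 'dacab': c→10
  n10 'dacabc': ·  [P3 ends]
  n11 'dacd': ·  [P4 ends]
  n12 'a': b→13
  n13 'ab': c→14
  n14 'abc': ·  [P5 ends]

Failure links (BFS by depth):
  n1('b'): parent n0 fail=0; on 'b' 0 → fail=0;  out {1}∪∅={1}
  n4('d'): parent n0 fail=0; on 'd' 0 → fail=0;  out ∅∪∅=∅
  n12('a'): parent n0 fail=0; on 'a' 0 → fail=0;  out ∅∪∅=∅
  n2('bb'): parent n1 fail=0; on 'b' 0 → fail=1;  out ∅∪{1}={1}
  n5('dd'): parent n4 fail=0; on 'd' 0 → fail=4;  out {2}∪∅={2}
  n6('da'): parent n4 fail=0; on 'a' 0 → fail=12;  out ∅∪∅=∅
  n13('ab'): parent n12 fail=0; on 'b' 0 → fail=1;  out ∅∪{1}={1}
  n3('bbc'): parent n2 fail=1; on 'c' 1→0 → fail=0;  out {0}∪∅={0}
  n7('dac'): parent n6 fail=12; on 'c' 12→0 → fail=0;  out ∅∪∅=∅
  n14('abc'): parent n13 fail=1; on 'c' 1→0 → fail=0;  out {5}∪∅={5}
  n8('daca'): parent n7 fail=0; on 'a' 0 → fail=12;  out ∅∪∅=∅
  n11('dacd'): parent n7 fail=0; on 'd' 0 → fail=4;  out {4}∪∅={4}
  n9('dacab'): parent n8 fail=12; on 'b' 12 → fail=13;  out ∅∪{1}={1}
  n10('dacabc'): parent n9 fail=13; on 'c' 13 → fail=14;  out {3}∪{5}={3,5}

Run:
pos 0 'd': at 4
pos 1 'a': at 6
pos 2 'c': at 7
pos 3 'd': at 11  → match P4@[0:3]
pos 4 'b': at 1 (via fail)  → match P1@[4:4]
pos 5 'a': at 12 (via fail)
pos 6 'b': at 13  → match P1@[6:6]
pos 7 'a': at 12 (via fail)
pos 8 'd': at 4 (via fail)
pos 9 'c': at 0 (via fail)
pos 10 'd': at 4
pos 11 'c': at 0 (via fail)
pos 12 'b': at 1  → match P1@[12:12]
pos 13 'a': at 12 (via fail)
pos 14 'b': at 13  → match P1@[14:14]
pos 15 'c': at 14  → match P5@[13:15]
pos 16 'd': at 4 (via fail)
pos 17 'a': at 6
pos 18 'c': at 7
pos 19 'a': at 8
pos 20 'b': at 9  → match P1@[20:20]
pos 21 'c': at 10  → match P3@[16:21],P5@[19:21]
pos 22 'd': at 4 (via fail)
pos 23 'b': at 1 (via fail)  → match P1@[23:23]
pos 24 'd': at 4 (via fail)
pos 25 'a': at 6
pos 26 'c': at 7
pos 27 'd': at 11  → match P4@[24:27]
pos 28 'b': at 1 (via fail)  → match P1@[28:28]
pos 29 'b': at 2  → match P1@[29:29]
pos 30 'b': at 2 (via fail)  → match P1@[30:30]
pos 31 'c': at 3  → match P0@[29:31]
pos 32 'a': at 12 (via fail)
pos 33 'a': at 12 (via fail)
pos 34 'b': at 13  → match P1@[34:34]
pos 35 'd': at 4 (via fail)
pos 36 'd': at 5  → match P2@[35:36]
pos 37 'a': at 6 (via fail)
pos 38 'c': at 7
pos 39 'a': at 8
pos 40 'b': at 9  → match P1@[40:40]
pos 41 'c': at 10  → match P3@[36:41],P5@[39:41]
pos 42 'd': at 4 (via fail)
pos 43 'd': at 5  → match P2@[42:43]
pos 44 'd': at 5 (via fail)  → match P2@[43:44]
pos 45 'd': at 5 (via fail)  → match P2@[44:45]
pos 46 'd': at 5 (via fail)  → match P2@[45:46]
pos 47 'c': at 0 (via fail)
pos 48 'a': at 12
pos 49 'd': at 4 (via fail)
pos 50 'd': at 5  → match P2@[49:50]
pos 51 'c': at 0 (via fail)
pos 52 'c': at 0
pos 53 'c': at 0
pos 54 'd': at 4
pos 55 'd': at 5  → match P2@[54:55]
pos 56 'd': at 5 (via fail)  → match P2@[55:56]
pos 57 'a': at 6 (via fail)
pos 58 'c': at 7
pos 59 'd': at 11  → match P4@[56:59]
pos 60 'c': at 0 (via fail)
pos 61 'c': at 0
pos 62 'b': at 1  → match P1@[62:62]
pos 63 'd': at 4 (via fail)
pos 64 'a': at 6
pos 65 'c': at 7
pos 66 'a': at 8
pos 67 'b': at 9  → match P1@[67:67]
pos 68 'c': at 10  → match P3@[63:68],P5@[66:68]

Result: [[3,4],[4,1],[6,1],[12,1],[14,1],[15,5],[20,1],[21,3],[21,5],[23,1],[27,4],[28,1],[29,1],[30,1],[31,0],[34,1],[36,2],[40,1],[41,3],[41,5],[43,2],[44,2],[45,2],[46,2],[50,2],[55,2],[56,2],[59,4],[62,1],[67,1],[68,3],[68,5]]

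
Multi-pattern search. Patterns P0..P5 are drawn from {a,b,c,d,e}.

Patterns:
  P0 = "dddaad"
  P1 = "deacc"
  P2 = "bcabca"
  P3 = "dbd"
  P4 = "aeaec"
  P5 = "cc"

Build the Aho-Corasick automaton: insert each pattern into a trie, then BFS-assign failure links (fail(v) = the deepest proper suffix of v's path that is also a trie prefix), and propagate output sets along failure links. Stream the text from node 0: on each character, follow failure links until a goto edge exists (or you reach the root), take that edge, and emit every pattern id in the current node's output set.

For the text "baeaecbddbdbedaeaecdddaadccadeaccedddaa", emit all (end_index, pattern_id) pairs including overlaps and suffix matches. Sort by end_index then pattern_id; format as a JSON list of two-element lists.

Build automaton:
Trie nodes:
  n0 'ε': a→19 b→11 c→24 d→1
  n1 'd': b→17 d→2 e→7
  n2 'dd': d→3
  n3 'ddd': a→4
  n4 'ddda': a→5
  n5 'dddaa': d→6
  n6 'dddaad': ·  [P0 ends]
  n7 'de': a→8
  n8 'dea': c→9
  n9 'deac': c→10
  n10 'deacc': ·  [P1 ends]
  n11 'b': c→12
  n12 'bc': a→13
  n13 'bca': b→14
  n14 'bcab': c→15
  n15 'bcabc': a→16
  n16 'bcabca': ·  [P2 ends]
  n17 'db': d→18
  n18 'dbd': ·  [P3 ends]
  n19 'a': e→20
  n20 'ae': a→21
  n21 'aea': e→22
  n22 'aeae': c→23
  n23 'aeaec': ·  [P4 ends]
  n24 'c': c→25
  n25 'cc': ·  [P5 ends]

Failure links (BFS by depth):
  fail(1) 'd': from fail(0)=0 chase 'd': 0 ⇒ 0;  out=∅∪out(0)=∅
  fail(11) 'b': from fail(0)=0 chase 'b': 0 ⇒ 0;  out=∅∪out(0)=∅
  fail(19) 'a': from fail(0)=0 chase 'a': 0 ⇒ 0;  out=∅∪out(0)=∅
  fail(24) 'c': from fail(0)=0 chase 'c': 0 ⇒ 0;  out=∅∪out(0)=∅
  fail(2) 'dd': from fail(1)=0 chase 'd': 0 ⇒ 1;  out=∅∪out(1)=∅
  fail(7) 'de': from fail(1)=0 chase 'e': 0 ⇒ 0;  out=∅∪out(0)=∅
  fail(12) 'bc': from fail(11)=0 chase 'c': 0 ⇒ 24;  out=∅∪out(24)=∅
  fail(17) 'db': from fail(1)=0 chase 'b': 0 ⇒ 11;  out=∅∪out(11)=∅
  fail(20) 'ae': from fail(19)=0 chase 'e': 0 ⇒ 0;  out=∅∪out(0)=∅
  fail(25) 'cc': from fail(24)=0 chase 'c': 0 ⇒ 24;  out={5}∪out(24)={5}
  fail(3) 'ddd': from fail(2)=1 chase 'd': 1 ⇒ 2;  out=∅∪out(2)=∅
  fail(8) 'dea': from fail(7)=0 chase 'a': 0 ⇒ 19;  out=∅∪out(19)=∅
  fail(13) 'bca': from fail(12)=24 chase 'a': 24→0 ⇒ 19;  out=∅∪out(19)=∅
  fail(18) 'dbd': from fail(17)=11 chase 'd': 11→0 ⇒ 1;  out={3}∪out(1)={3}
  fail(21) 'aea': from fail(20)=0 chase 'a': 0 ⇒ 19;  out=∅∪out(19)=∅
  fail(4) 'ddda': from fail(3)=2 chase 'a': 2→1→0 ⇒ 19;  out=∅∪out(19)=∅
  fail(9) 'deac': from fail(8)=19 chase 'c': 19→0 ⇒ 24;  out=∅∪out(24)=∅
  fail(14) 'bcab': from fail(13)=19 chase 'b': 19→0 ⇒ 11;  out=∅∪out(11)=∅
  fail(22) 'aeae': from fail(21)=19 chase 'e': 19 ⇒ 20;  out=∅∪out(20)=∅
  fail(5) 'dddaa': from fail(4)=19 chase 'a': 19→0 ⇒ 19;  out=∅∪out(19)=∅
  fail(10) 'deacc': from fail(9)=24 chase 'c': 24 ⇒ 25;  out={1}∪out(25)={1,5}
  fail(15) 'bcabc': from fail(14)=11 chase 'c': 11 ⇒ 12;  out=∅∪out(12)=∅
  fail(23) 'aeaec': from fail(22)=20 chase 'c': 20→0 ⇒ 24;  out={4}∪out(24)={4}
  fail(6) 'dddaad': from fail(5)=19 chase 'd': 19→0 ⇒ 1;  out={0}∪out(1)={0}
  fail(16) 'bcabca': from fail(15)=12 chase 'a': 12 ⇒ 13;  out={2}∪out(13)={2}

Scan:
i=0 'b': node 0→11
i=1 'a': node 11→19 ·f
i=2 'e': node 19→20
i=3 'a': node 20→21
i=4 'e': node 21→22
i=5 'c': node 22→23  emit P4@[1:5]
i=6 'b': node 23→11 ·f
i=7 'd': node 11→1 ·f
i=8 'd': node 1→2
i=9 'b': node 2→17 ·f
i=10 'd': node 17→18  emit P3@[8:10]
i=11 'b': node 18→17 ·f
i=12 'e': node 17→0 ·f
i=13 'd': node 0→1
i=14 'a': node 1→19 ·f
i=15 'e': node 19→20
i=16 'a': node 20→21
i=17 'e': node 21→22
i=18 'c': node 22→23  emit P4@[14:18]
i=19 'd': node 23→1 ·f
i=20 'd': node 1→2
i=21 'd': node 2→3
i=22 'a': node 3→4
i=23 'a': node 4→5
i=24 'd': node 5→6  emit P0@[19:24]
i=25 'c': node 6→24 ·f
i=26 'c': node 24→25  emit P5@[25:26]
i=27 'a': node 25→19 ·f
i=28 'd': node 19→1 ·f
i=29 'e': node 1→7
i=30 'a': node 7→8
i=31 'c': node 8→9
i=32 'c': node 9→10  emit P1@[28:32],P5@[31:32]
i=33 'e': node 10→0 ·f
i=34 'd': node 0→1
i=35 'd': node 1→2
i=36 'd': node 2→3
i=37 'a': node 3→4
i=38 'a': node 4→5

Result: [[5,4],[10,3],[18,4],[24,0],[26,5],[32,1],[32,5]]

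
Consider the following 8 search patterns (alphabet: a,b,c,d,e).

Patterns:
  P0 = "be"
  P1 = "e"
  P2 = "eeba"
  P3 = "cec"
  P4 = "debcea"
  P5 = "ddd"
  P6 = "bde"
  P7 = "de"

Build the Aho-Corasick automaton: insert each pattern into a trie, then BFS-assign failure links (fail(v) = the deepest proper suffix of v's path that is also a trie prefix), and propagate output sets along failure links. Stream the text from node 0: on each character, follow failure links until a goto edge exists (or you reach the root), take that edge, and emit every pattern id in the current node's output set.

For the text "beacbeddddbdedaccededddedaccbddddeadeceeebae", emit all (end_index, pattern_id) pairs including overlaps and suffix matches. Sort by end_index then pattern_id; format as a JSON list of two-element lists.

Construct AC machine:
Trie (insert patterns):
  n0 'ε': b→1 c→7 d→10 e→3
  n1 'b': d→18 e→2
  n2 'be': ·  [P0 ends]
  n3 'e': e→4  [P1 ends]
  n4 'ee': b→5
  n5 'eeb': a→6
  n6 'eeba': ·  [P2 ends]
  n7 'c': e→8
  n8 'ce': c→9
  n9 'cec': ·  [P3 ends]
  n10 'd': d→16 e→11
  n11 'de': b→12  [P7 ends]
  n12 'deb': c→13
  n13 'debc': e→14
  n14 'debce': a→15
  n15 'debcea': ·  [P4 ends]
  n16 'dd': d→17
  n17 'ddd': ·  [P5 ends]
  n18 'bd': e→19
  n19 'bde': ·  [P6 ends]

BFS fail/out derivation:
  fail(1) 'b': from fail(0)=0 chase 'b': 0 ⇒ 0;  out=∅∪out(0)=∅
  fail(3) 'e': from fail(0)=0 chase 'e': 0 ⇒ 0;  out={1}∪out(0)={1}
  fail(7) 'c': from fail(0)=0 chase 'c': 0 ⇒ 0;  out=∅∪out(0)=∅
  fail(10) 'd': from fail(0)=0 chase 'd': 0 ⇒ 0;  out=∅∪out(0)=∅
  fail(2) 'be': from fail(1)=0 chase 'e': 0 ⇒ 3;  out={0}∪out(3)={0,1}
  fail(4) 'ee': from fail(3)=0 chase 'e': 0 ⇒ 3;  out=∅∪out(3)={1}
  fail(8) 'ce': from fail(7)=0 chase 'e': 0 ⇒ 3;  out=∅∪out(3)={1}
  fail(11) 'de': from fail(10)=0 chase 'e': 0 ⇒ 3;  out={7}∪out(3)={1,7}
  fail(16) 'dd': from fail(10)=0 chase 'd': 0 ⇒ 10;  out=∅∪out(10)=∅
  fail(18) 'bd': from fail(1)=0 chase 'd': 0 ⇒ 10;  out=∅∪out(10)=∅
  fail(5) 'eeb': from fail(4)=3 chase 'b': 3→0 ⇒ 1;  out=∅∪out(1)=∅
  fail(9) 'cec': from fail(8)=3 chase 'c': 3→0 ⇒ 7;  out={3}∪out(7)={3}
  fail(12) 'deb': from fail(11)=3 chase 'b': 3→0 ⇒ 1;  out=∅∪out(1)=∅
  fail(17) 'ddd': from fail(16)=10 chase 'd': 10 ⇒ 16;  out={5}∪out(16)={5}
  fail(19) 'bde': from fail(18)=10 chase 'e': 10 ⇒ 11;  out={6}∪out(11)={1,6,7}
  fail(6) 'eeba': from fail(5)=1 chase 'a': 1→0 ⇒ 0;  out={2}∪out(0)={2}
  fail(13) 'debc': from fail(12)=1 chase 'c': 1→0 ⇒ 7;  out=∅∪out(7)=∅
  fail(14) 'debce': from fail(13)=7 chase 'e': 7 ⇒ 8;  out=∅∪out(8)={1}
  fail(15) 'debcea': from fail(14)=8 chase 'a': 8→3→0 ⇒ 0;  out={4}∪out(0)={4}

Scan:
[0] read 'b'  n0⇒n1
[1] read 'e'  n1⇒n2  emit P0@[0:1],P1@[1:1]
[2] read 'a'  n2⇒n0 (fail-walked)
[3] read 'c'  n0⇒n7
[4] read 'b'  n7⇒n1 (fail-walked)
[5] read 'e'  n1⇒n2  emit P0@[4:5],P1@[5:5]
[6] read 'd'  n2⇒n10 (fail-walked)
[7] read 'd'  n10⇒n16
[8] read 'd'  n16⇒n17  emit P5@[6:8]
[9] read 'd'  n17⇒n17 (fail-walked)  emit P5@[7:9]
[10] read 'b'  n17⇒n1 (fail-walked)
[11] read 'd'  n1⇒n18
[12] read 'e'  n18⇒n19  emit P1@[12:12],P6@[10:12],P7@[11:12]
[13] read 'd'  n19⇒n10 (fail-walked)
[14] read 'a'  n10⇒n0 (fail-walked)
[15] read 'c'  n0⇒n7
[16] read 'c'  n7⇒n7 (fail-walked)
[17] read 'e'  n7⇒n8  emit P1@[17:17]
[18] read 'd'  n8⇒n10 (fail-walked)
[19] read 'e'  n10⇒n11  emit P1@[19:19],P7@[18:19]
[20] read 'd'  n11⇒n10 (fail-walked)
[21] read 'd'  n10⇒n16
[22] read 'd'  n16⇒n17  emit P5@[20:22]
[23] read 'e'  n17⇒n11 (fail-walked)  emit P1@[23:23],P7@[22:23]
[24] read 'd'  n11⇒n10 (fail-walked)
[25] read 'a'  n10⇒n0 (fail-walked)
[26] read 'c'  n0⇒n7
[27] read 'c'  n7⇒n7 (fail-walked)
[28] read 'b'  n7⇒n1 (fail-walked)
[29] read 'd'  n1⇒n18
[30] read 'd'  n18⇒n16 (fail-walked)
[31] read 'd'  n16⇒n17  emit P5@[29:31]
[32] read 'd'  n17⇒n17 (fail-walked)  emit P5@[30:32]
[33] read 'e'  n17⇒n11 (fail-walked)  emit P1@[33:33],P7@[32:33]
[34] read 'a'  n11⇒n0 (fail-walked)
[35] read 'd'  n0⇒n10
[36] read 'e'  n10⇒n11  emit P1@[36:36],P7@[35:36]
[37] read 'c'  n11⇒n7 (fail-walked)
[38] read 'e'  n7⇒n8  emit P1@[38:38]
[39] read 'e'  n8⇒n4 (fail-walked)  emit P1@[39:39]
[40] read 'e'  n4⇒n4 (fail-walked)  emit P1@[40:40]
[41] read 'b'  n4⇒n5
[42] read 'a'  n5⇒n6  emit P2@[39:42]
[43] read 'e'  n6⇒n3 (fail-walked)  emit P1@[43:43]

All matches (sorted): [[1,0],[1,1],[5,0],[5,1],[8,5],[9,5],[12,1],[12,6],[12,7],[17,1],[19,1],[19,7],[22,5],[23,1],[23,7],[31,5],[32,5],[33,1],[33,7],[36,1],[36,7],[38,1],[39,1],[40,1],[42,2],[43,1]]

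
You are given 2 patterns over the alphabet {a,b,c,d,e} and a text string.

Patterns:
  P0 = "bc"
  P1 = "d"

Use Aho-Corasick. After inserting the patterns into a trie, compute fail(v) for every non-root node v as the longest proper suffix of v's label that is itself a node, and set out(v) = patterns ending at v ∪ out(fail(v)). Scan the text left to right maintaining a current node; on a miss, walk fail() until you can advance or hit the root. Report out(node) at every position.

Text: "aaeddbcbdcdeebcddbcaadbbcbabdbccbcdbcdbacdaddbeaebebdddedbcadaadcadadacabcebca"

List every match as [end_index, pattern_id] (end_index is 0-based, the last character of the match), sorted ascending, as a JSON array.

Build:
Trie (insert patterns):
  0='ε' goto b→1 d→3
  1='b' goto c→2
  2='bc' goto ·  [P0 ends]
  3='d' goto ·  [P1 ends]

BFS fail/out derivation:
  n1('b'): parent n0 fail=0; on 'b' 0 → fail=0;  out ∅∪∅=∅
  n3('d'): parent n0 fail=0; on 'd' 0 → fail=0;  out {1}∪∅={1}
  n2('bc'): parent n1 fail=0; on 'c' 0 → fail=0;  out {0}∪∅={0}

Text stream:
[0] read 'a'  n0⇒n0
[1] read 'a'  n0⇒n0
[2] read 'e'  n0⇒n0
[3] read 'd'  n0⇒n3  ** P1@[3:3]
[4] read 'd'  n3⇒n3 ·f  ** P1@[4:4]
[5] read 'b'  n3⇒n1 ·f
[6] read 'c'  n1⇒n2  ** P0@[5:6]
[7] read 'b'  n2⇒n1 ·f
[8] read 'd'  n1⇒n3 ·f  ** P1@[8:8]
[9] read 'c'  n3⇒n0 ·f
[10] read 'd'  n0⇒n3  ** P1@[10:10]
[11] read 'e'  n3⇒n0 ·f
[12] read 'e'  n0⇒n0
[13] read 'b'  n0⇒n1
[14] read 'c'  n1⇒n2  ** P0@[13:14]
[15] read 'd'  n2⇒n3 ·f  ** P1@[15:15]
[16] read 'd'  n3⇒n3 ·f  ** P1@[16:16]
[17] read 'b'  n3⇒n1 ·f
[18] read 'c'  n1⇒n2  ** P0@[17:18]
[19] read 'a'  n2⇒n0 ·f
[20] read 'a'  n0⇒n0
[21] read 'd'  n0⇒n3  ** P1@[21:21]
[22] read 'b'  n3⇒n1 ·f
[23] read 'b'  n1⇒n1 ·f
[24] read 'c'  n1⇒n2  ** P0@[23:24]
[25] read 'b'  n2⇒n1 ·f
[26] read 'a'  n1⇒n0 ·f
[27] read 'b'  n0⇒n1
[28] read 'd'  n1⇒n3 ·f  ** P1@[28:28]
[29] read 'b'  n3⇒n1 ·f
[30] read 'c'  n1⇒n2  ** P0@[29:30]
[31] read 'c'  n2⇒n0 ·f
[32] read 'b'  n0⇒n1
[33] read 'c'  n1⇒n2  ** P0@[32:33]
[34] read 'd'  n2⇒n3 ·f  ** P1@[34:34]
[35] read 'b'  n3⇒n1 ·f
[36] read 'c'  n1⇒n2  ** P0@[35:36]
[37] read 'd'  n2⇒n3 ·f  ** P1@[37:37]
[38] read 'b'  n3⇒n1 ·f
[39] read 'a'  n1⇒n0 ·f
[40] read 'c'  n0⇒n0
[41] read 'd'  n0⇒n3  ** P1@[41:41]
[42] read 'a'  n3⇒n0 ·f
[43] read 'd'  n0⇒n3  ** P1@[43:43]
[44] read 'd'  n3⇒n3 ·f  ** P1@[44:44]
[45] read 'b'  n3⇒n1 ·f
[46] read 'e'  n1⇒n0 ·f
[47] read 'a'  n0⇒n0
[48] read 'e'  n0⇒n0
[49] read 'b'  n0⇒n1
[50] read 'e'  n1⇒n0 ·f
[51] read 'b'  n0⇒n1
[52] read 'd'  n1⇒n3 ·f  ** P1@[52:52]
[53] read 'd'  n3⇒n3 ·f  ** P1@[53:53]
[54] read 'd'  n3⇒n3 ·f  ** P1@[54:54]
[55] read 'e'  n3⇒n0 ·f
[56] read 'd'  n0⇒n3  ** P1@[56:56]
[57] read 'b'  n3⇒n1 ·f
[58] read 'c'  n1⇒n2  ** P0@[57:58]
[59] read 'a'  n2⇒n0 ·f
[60] read 'd'  n0⇒n3  ** P1@[60:60]
[61] read 'a'  n3⇒n0 ·f
[62] read 'a'  n0⇒n0
[63] read 'd'  n0⇒n3  ** P1@[63:63]
[64] read 'c'  n3⇒n0 ·f
[65] read 'a'  n0⇒n0
[66] read 'd'  n0⇒n3  ** P1@[66:66]
[67] read 'a'  n3⇒n0 ·f
[68] read 'd'  n0⇒n3  ** P1@[68:68]
[69] read 'a'  n3⇒n0 ·f
[70] read 'c'  n0⇒n0
[71] read 'a'  n0⇒n0
[72] read 'b'  n0⇒n1
[73] read 'c'  n1⇒n2  ** P0@[72:73]
[74] read 'e'  n2⇒n0 ·f
[75] read 'b'  n0⇒n1
[76] read 'c'  n1⇒n2  ** P0@[75:76]
[77] read 'a'  n2⇒n0 ·f

Matches: [[3,1],[4,1],[6,0],[8,1],[10,1],[14,0],[15,1],[16,1],[18,0],[21,1],[24,0],[28,1],[30,0],[33,0],[34,1],[36,0],[37,1],[41,1],[43,1],[44,1],[52,1],[53,1],[54,1],[56,1],[58,0],[60,1],[63,1],[66,1],[68,1],[73,0],[76,0]]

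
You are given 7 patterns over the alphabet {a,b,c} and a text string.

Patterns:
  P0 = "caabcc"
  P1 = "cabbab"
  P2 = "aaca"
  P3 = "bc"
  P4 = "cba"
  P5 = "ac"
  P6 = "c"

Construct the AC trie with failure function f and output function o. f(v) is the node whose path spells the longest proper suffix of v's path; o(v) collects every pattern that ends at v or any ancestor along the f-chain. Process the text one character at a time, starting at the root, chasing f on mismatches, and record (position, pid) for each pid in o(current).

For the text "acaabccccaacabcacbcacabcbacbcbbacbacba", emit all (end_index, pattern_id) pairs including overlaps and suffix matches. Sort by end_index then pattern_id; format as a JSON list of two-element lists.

Build:
Trie (insert patterns):
  n0 'ε': a→11 b→15 c→1
  n1 'c': a→2 b→17  [P6 ends]
  n2 'ca': a→3 b→7
  n3 'caa': b→4
  n4 'caab': c→5
  n5 'caabc': c→6
  n6 'caabcc': ·  [P0 ends]
  n7 'cab': b→8
  n8 'cabb': a→9
  n9 'cabba': b→10
  n10 'cabbab': ·  [P1 ends]
  n11 'a': a→12 c→19
  n12 'aa': c→13
  n13 'aac': a→14
  n14 'aaca': ·  [P2 ends]
  n15 'b': c→16
  n16 'bc': ·  [P3 ends]
  n17 'cb': a→18
  n18 'cba': ·  [P4 ends]
  n19 'ac': ·  [P5 ends]

BFS fail/out derivation:
  fail(1) 'c': from fail(0)=0 chase 'c': 0 ⇒ 0;  out={6}∪out(0)={6}
  fail(11) 'a': from fail(0)=0 chase 'a': 0 ⇒ 0;  out=∅∪out(0)=∅
  fail(15) 'b': from fail(0)=0 chase 'b': 0 ⇒ 0;  out=∅∪out(0)=∅
  fail(2) 'ca': from fail(1)=0 chase 'a': 0 ⇒ 11;  out=∅∪out(11)=∅
  fail(12) 'aa': from fail(11)=0 chase 'a': 0 ⇒ 11;  out=∅∪out(11)=∅
  fail(16) 'bc': from fail(15)=0 chase 'c': 0 ⇒ 1;  out={3}∪out(1)={3,6}
  fail(17) 'cb': from fail(1)=0 chase 'b': 0 ⇒ 15;  out=∅∪out(15)=∅
  fail(19) 'ac': from fail(11)=0 chase 'c': 0 ⇒ 1;  out={5}∪out(1)={5,6}
  fail(3) 'caa': from fail(2)=11 chase 'a': 11 ⇒ 12;  out=∅∪out(12)=∅
  fail(7) 'cab': from fail(2)=11 chase 'b': 11→0 ⇒ 15;  out=∅∪out(15)=∅
  fail(13) 'aac': from fail(12)=11 chase 'c': 11 ⇒ 19;  out=∅∪out(19)={5,6}
  fail(18) 'cba': from fail(17)=15 chase 'a': 15→0 ⇒ 11;  out={4}∪out(11)={4}
  fail(4) 'caab': from fail(3)=12 chase 'b': 12→11→0 ⇒ 15;  out=∅∪out(15)=∅
  fail(8) 'cabb': from fail(7)=15 chase 'b': 15→0 ⇒ 15;  out=∅∪out(15)=∅
  fail(14) 'aaca': from fail(13)=19 chase 'a': 19→1 ⇒ 2;  out={2}∪out(2)={2}
  fail(5) 'caabc': from fail(4)=15 chase 'c': 15 ⇒ 16;  out=∅∪out(16)={3,6}
  fail(9) 'cabba': from fail(8)=15 chase 'a': 15→0 ⇒ 11;  out=∅∪out(11)=∅
  fail(6) 'caabcc': from fail(5)=16 chase 'c': 16→1→0 ⇒ 1;  out={0}∪out(1)={0,6}
  fail(10) 'cabbab': from fail(9)=11 chase 'b': 11→0 ⇒ 15;  out={1}∪out(15)={1}

Run:
[0] read 'a'  n0⇒n11
[1] read 'c'  n11⇒n19  → match P5@[0:1],P6@[1:1]
[2] read 'a'  n19⇒n2 ·f
[3] read 'a'  n2⇒n3
[4] read 'b'  n3⇒n4
[5] read 'c'  n4⇒n5  → match P3@[4:5],P6@[5:5]
[6] read 'c'  n5⇒n6  → match P0@[1:6],P6@[6:6]
[7] read 'c'  n6⇒n1 ·f  → match P6@[7:7]
[8] read 'c'  n1⇒n1 ·f  → match P6@[8:8]
[9] read 'a'  n1⇒n2
[10] read 'a'  n2⇒n3
[11] read 'c'  n3⇒n13 ·f  → match P5@[10:11],P6@[11:11]
[12] read 'a'  n13⇒n14  → match P2@[9:12]
[13] read 'b'  n14⇒n7 ·f
[14] read 'c'  n7⇒n16 ·f  → match P3@[13:14],P6@[14:14]
[15] read 'a'  n16⇒n2 ·f
[16] read 'c'  n2⇒n19 ·f  → match P5@[15:16],P6@[16:16]
[17] read 'b'  n19⇒n17 ·f
[18] read 'c'  n17⇒n16 ·f  → match P3@[17:18],P6@[18:18]
[19] read 'a'  n16⇒n2 ·f
[20] read 'c'  n2⇒n19 ·f  → match P5@[19:20],P6@[20:20]
[21] read 'a'  n19⇒n2 ·f
[22] read 'b'  n2⇒n7
[23] read 'c'  n7⇒n16 ·f  → match P3@[22:23],P6@[23:23]
[24] read 'b'  n16⇒n17 ·f
[25] read 'a'  n17⇒n18  → match P4@[23:25]
[26] read 'c'  n18⇒n19 ·f  → match P5@[25:26],P6@[26:26]
[27] read 'b'  n19⇒n17 ·f
[28] read 'c'  n17⇒n16 ·f  → match P3@[27:28],P6@[28:28]
[29] read 'b'  n16⇒n17 ·f
[30] read 'b'  n17⇒n15 ·f
[31] read 'a'  n15⇒n11 ·f
[32] read 'c'  n11⇒n19  → match P5@[31:32],P6@[32:32]
[33] read 'b'  n19⇒n17 ·f
[34] read 'a'  n17⇒n18  → match P4@[32:34]
[35] read 'c'  n18⇒n19 ·f  → match P5@[34:35],P6@[35:35]
[36] read 'b'  n19⇒n17 ·f
[37] read 'a'  n17⇒n18  → match P4@[35:37]

All matches (sorted): [[1,5],[1,6],[5,3],[5,6],[6,0],[6,6],[7,6],[8,6],[11,5],[11,6],[12,2],[14,3],[14,6],[16,5],[16,6],[18,3],[18,6],[20,5],[20,6],[23,3],[23,6],[25,4],[26,5],[26,6],[28,3],[28,6],[32,5],[32,6],[34,4],[35,5],[35,6],[37,4]]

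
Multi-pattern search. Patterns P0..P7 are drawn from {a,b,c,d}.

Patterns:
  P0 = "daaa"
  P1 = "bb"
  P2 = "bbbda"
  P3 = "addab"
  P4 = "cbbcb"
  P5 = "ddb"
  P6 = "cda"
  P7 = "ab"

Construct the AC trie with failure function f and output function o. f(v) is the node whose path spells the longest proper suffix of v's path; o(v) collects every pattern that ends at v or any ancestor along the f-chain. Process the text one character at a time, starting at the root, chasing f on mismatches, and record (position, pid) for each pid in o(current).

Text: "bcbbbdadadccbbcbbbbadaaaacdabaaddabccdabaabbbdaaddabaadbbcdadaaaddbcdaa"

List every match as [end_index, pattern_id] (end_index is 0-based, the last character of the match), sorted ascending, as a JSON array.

Construct AC machine:
Trie nodes:
  0='ε' goto a→10 b→5 c→15 d→1
  1='d' goto a→2 d→20
  2='da' goto a→3
  3='daa' goto a→4
  4='daaa' goto ·  [P0 ends]
  5='b' goto b→6
  6='bb' goto b→7  [P1 ends]
  7='bbb' goto d→8
  8='bbbd' goto a→9
  9='bbbda' goto ·  [P2 ends]
  10='a' goto b→24 d→11
  11='ad' goto d→12
  12='add' goto a→13
  13='adda' goto b→14
  14='addab' goto ·  [P3 ends]
  15='c' goto b→16 d→22
  16='cb' goto b→17
  17='cbb' goto c→18
  18='cbbc' goto b→19
  19='cbbcb' goto ·  [P4 ends]
  20='dd' goto b→21
  21='ddb' goto ·  [P5 ends]
  22='cd' goto a→23
  23='cda' goto ·  [P6 ends]
  24='ab' goto ·  [P7 ends]

Failure links (BFS by depth):
  fail(1) 'd': from fail(0)=0 chase 'd': 0 ⇒ 0;  out=∅∪out(0)=∅
  fail(5) 'b': from fail(0)=0 chase 'b': 0 ⇒ 0;  out=∅∪out(0)=∅
  fail(10) 'a': from fail(0)=0 chase 'a': 0 ⇒ 0;  out=∅∪out(0)=∅
  fail(15) 'c': from fail(0)=0 chase 'c': 0 ⇒ 0;  out=∅∪out(0)=∅
  fail(2) 'da': from fail(1)=0 chase 'a': 0 ⇒ 10;  out=∅∪out(10)=∅
  fail(6) 'bb': from fail(5)=0 chase 'b': 0 ⇒ 5;  out={1}∪out(5)={1}
  fail(11) 'ad': from fail(10)=0 chase 'd': 0 ⇒ 1;  out=∅∪out(1)=∅
  fail(16) 'cb': from fail(15)=0 chase 'b': 0 ⇒ 5;  out=∅∪out(5)=∅
  fail(20) 'dd': from fail(1)=0 chase 'd': 0 ⇒ 1;  out=∅∪out(1)=∅
  fail(22) 'cd': from fail(15)=0 chase 'd': 0 ⇒ 1;  out=∅∪out(1)=∅
  fail(24) 'ab': from fail(10)=0 chase 'b': 0 ⇒ 5;  out={7}∪out(5)={7}
  fail(3) 'daa': from fail(2)=10 chase 'a': 10→0 ⇒ 10;  out=∅∪out(10)=∅
  fail(7) 'bbb': from fail(6)=5 chase 'b': 5 ⇒ 6;  out=∅∪out(6)={1}
  fail(12) 'add': from fail(11)=1 chase 'd': 1 ⇒ 20;  out=∅∪out(20)=∅
  fail(17) 'cbb': from fail(16)=5 chase 'b': 5 ⇒ 6;  out=∅∪out(6)={1}
  fail(21) 'ddb': from fail(20)=1 chase 'b': 1→0 ⇒ 5;  out={5}∪out(5)={5}
  fail(23) 'cda': from fail(22)=1 chase 'a': 1 ⇒ 2;  out={6}∪out(2)={6}
  fail(4) 'daaa': from fail(3)=10 chase 'a': 10→0 ⇒ 10;  out={0}∪out(10)={0}
  fail(8) 'bbbd': from fail(7)=6 chase 'd': 6→5→0 ⇒ 1;  out=∅∪out(1)=∅
  fail(13) 'adda': from fail(12)=20 chase 'a': 20→1 ⇒ 2;  out=∅∪out(2)=∅
  fail(18) 'cbbc': from fail(17)=6 chase 'c': 6→5→0 ⇒ 15;  out=∅∪out(15)=∅
  fail(9) 'bbbda': from fail(8)=1 chase 'a': 1 ⇒ 2;  out={2}∪out(2)={2}
  fail(14) 'addab': from fail(13)=2 chase 'b': 2→10 ⇒ 24;  out={3}∪out(24)={3,7}
  fail(19) 'cbbcb': from fail(18)=15 chase 'b': 15 ⇒ 16;  out={4}∪out(16)={4}

Scan:
pos 0 'b': at 5
pos 1 'c': at 15 (fail-walked)
pos 2 'b': at 16
pos 3 'b': at 17  ** P1@[2:3]
pos 4 'b': at 7 (fail-walked)  ** P1@[3:4]
pos 5 'd': at 8
pos 6 'a': at 9  ** P2@[2:6]
pos 7 'd': at 11 (fail-walked)
pos 8 'a': at 2 (fail-walked)
pos 9 'd': at 11 (fail-walked)
pos 10 'c': at 15 (fail-walked)
pos 11 'c': at 15 (fail-walked)
pos 12 'b': at 16
pos 13 'b': at 17  ** P1@[12:13]
pos 14 'c': at 18
pos 15 'b': at 19  ** P4@[11:15]
pos 16 'b': at 17 (fail-walked)  ** P1@[15:16]
pos 17 'b': at 7 (fail-walked)  ** P1@[16:17]
pos 18 'b': at 7 (fail-walked)  ** P1@[17:18]
pos 19 'a': at 10 (fail-walked)
pos 20 'd': at 11
pos 21 'a': at 2 (fail-walked)
pos 22 'a': at 3
pos 23 'a': at 4  ** P0@[20:23]
pos 24 'a': at 10 (fail-walked)
pos 25 'c': at 15 (fail-walked)
pos 26 'd': at 22
pos 27 'a': at 23  ** P6@[25:27]
pos 28 'b': at 24 (fail-walked)  ** P7@[27:28]
pos 29 'a': at 10 (fail-walked)
pos 30 'a': at 10 (fail-walked)
pos 31 'd': at 11
pos 32 'd': at 12
pos 33 'a': at 13
pos 34 'b': at 14  ** P3@[30:34],P7@[33:34]
pos 35 'c': at 15 (fail-walked)
pos 36 'c': at 15 (fail-walked)
pos 37 'd': at 22
pos 38 'a': at 23  ** P6@[36:38]
pos 39 'b': at 24 (fail-walked)  ** P7@[38:39]
pos 40 'a': at 10 (fail-walked)
pos 41 'a': at 10 (fail-walked)
pos 42 'b': at 24  ** P7@[41:42]
pos 43 'b': at 6 (fail-walked)  ** P1@[42:43]
pos 44 'b': at 7  ** P1@[43:44]
pos 45 'd': at 8
pos 46 'a': at 9  ** P2@[42:46]
pos 47 'a': at 3 (fail-walked)
pos 48 'd': at 11 (fail-walked)
pos 49 'd': at 12
pos 50 'a': at 13
pos 51 'b': at 14  ** P3@[47:51],P7@[50:51]
pos 52 'a': at 10 (fail-walked)
pos 53 'a': at 10 (fail-walked)
pos 54 'd': at 11
pos 55 'b': at 5 (fail-walked)
pos 56 'b': at 6  ** P1@[55:56]
pos 57 'c': at 15 (fail-walked)
pos 58 'd': at 22
pos 59 'a': at 23  ** P6@[57:59]
pos 60 'd': at 11 (fail-walked)
pos 61 'a': at 2 (fail-walked)
pos 62 'a': at 3
pos 63 'a': at 4  ** P0@[60:63]
pos 64 'd': at 11 (fail-walked)
pos 65 'd': at 12
pos 66 'b': at 21 (fail-walked)  ** P5@[64:66]
pos 67 'c': at 15 (fail-walked)
pos 68 'd': at 22
pos 69 'a': at 23  ** P6@[67:69]
pos 70 'a': at 3 (fail-walked)

Result: [[3,1],[4,1],[6,2],[13,1],[15,4],[16,1],[17,1],[18,1],[23,0],[27,6],[28,7],[34,3],[34,7],[38,6],[39,7],[42,7],[43,1],[44,1],[46,2],[51,3],[51,7],[56,1],[59,6],[63,0],[66,5],[69,6]]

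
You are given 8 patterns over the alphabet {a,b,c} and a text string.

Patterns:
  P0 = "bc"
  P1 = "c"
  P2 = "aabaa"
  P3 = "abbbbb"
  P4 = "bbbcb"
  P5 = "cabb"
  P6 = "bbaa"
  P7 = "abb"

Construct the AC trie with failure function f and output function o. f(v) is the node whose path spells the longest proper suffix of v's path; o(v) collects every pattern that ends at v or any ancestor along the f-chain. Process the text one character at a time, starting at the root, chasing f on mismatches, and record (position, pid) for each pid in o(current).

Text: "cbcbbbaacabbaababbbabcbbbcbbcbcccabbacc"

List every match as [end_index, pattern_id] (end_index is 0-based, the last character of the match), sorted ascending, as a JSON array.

Build automaton:
Trie (insert patterns):
  n0 'ε': a→4 b→1 c→3
  n1 'b': b→14 c→2
  n2 'bc': ·  [P0 ends]
  n3 'c': a→18  [P1 ends]
  n4 'a': a→5 b→9
  n5 'aa': b→6
  n6 'aab': a→7
  n7 'aaba': a→8
  n8 'aabaa': ·  [P2 ends]
  n9 'ab': b→10
  n10 'abb': b→11  [P7 ends]
  n11 'abbb': b→12
  n12 'abbbb': b→13
  n13 'abbbbb': ·  [P3 ends]
  n14 'bb': a→21 b→15
  n15 'bbb': c→16
  n16 'bbbc': b→17
  n17 'bbbcb': ·  [P4 ends]
  n18 'ca': b→19
  n19 'cab': b→20
  n20 'cabb': ·  [P5 ends]
  n21 'bba': a→22
  n22 'bbaa': ·  [P6 ends]

BFS fail/out derivation:
  n1('b'): parent n0 fail=0; on 'b' 0 → fail=0;  out ∅∪∅=∅
  n3('c'): parent n0 fail=0; on 'c' 0 → fail=0;  out {1}∪∅={1}
  n4('a'): parent n0 fail=0; on 'a' 0 → fail=0;  out ∅∪∅=∅
  n2('bc'): parent n1 fail=0; on 'c' 0 → fail=3;  out {0}∪{1}={0,1}
  n5('aa'): parent n4 fail=0; on 'a' 0 → fail=4;  out ∅∪∅=∅
  n9('ab'): parent n4 fail=0; on 'b' 0 → fail=1;  out ∅∪∅=∅
  n14('bb'): parent n1 fail=0; on 'b' 0 → fail=1;  out ∅∪∅=∅
  n18('ca'): parent n3 fail=0; on 'a' 0 → fail=4;  out ∅∪∅=∅
  n6('aab'): parent n5 fail=4; on 'b' 4 → fail=9;  out ∅∪∅=∅
  n10('abb'): parent n9 fail=1; on 'b' 1 → fail=14;  out {7}∪∅={7}
  n15('bbb'): parent n14 fail=1; on 'b' 1 → fail=14;  out ∅∪∅=∅
  n19('cab'): parent n18 fail=4; on 'b' 4 → fail=9;  out ∅∪∅=∅
  n21('bba'): parent n14 fail=1; on 'a' 1→0 → fail=4;  out ∅∪∅=∅
  n7('aaba'): parent n6 fail=9; on 'a' 9→1→0 → fail=4;  out ∅∪∅=∅
  n11('abbb'): parent n10 fail=14; on 'b' 14 → fail=15;  out ∅∪∅=∅
  n16('bbbc'): parent n15 fail=14; on 'c' 14→1 → fail=2;  out ∅∪{0,1}={0,1}
  n20('cabb'): parent n19 fail=9; on 'b' 9 → fail=10;  out {5}∪{7}={5,7}
  n22('bbaa'): parent n21 fail=4; on 'a' 4 → fail=5;  out {6}∪∅={6}
  n8('aabaa'): parent n7 fail=4; on 'a' 4 → fail=5;  out {2}∪∅={2}
  n12('abbbb'): parent n11 fail=15; on 'b' 15→14 → fail=15;  out ∅∪∅=∅
  n17('bbbcb'): parent n16 fail=2; on 'b' 2→3→0 → fail=1;  out {4}∪∅={4}
  n13('abbbbb'): parent n12 fail=15; on 'b' 15→14 → fail=15;  out {3}∪∅={3}

Text stream:
pos 0 'c': at 3  emit P1@[0:0]
pos 1 'b': at 1 (fail-walked)
pos 2 'c': at 2  emit P0@[1:2],P1@[2:2]
pos 3 'b': at 1 (fail-walked)
pos 4 'b': at 14
pos 5 'b': at 15
pos 6 'a': at 21 (fail-walked)
pos 7 'a': at 22  emit P6@[4:7]
pos 8 'c': at 3 (fail-walked)  emit P1@[8:8]
pos 9 'a': at 18
pos 10 'b': at 19
pos 11 'b': at 20  emit P5@[8:11],P7@[9:11]
pos 12 'a': at 21 (fail-walked)
pos 13 'a': at 22  emit P6@[10:13]
pos 14 'b': at 6 (fail-walked)
pos 15 'a': at 7
pos 16 'b': at 9 (fail-walked)
pos 17 'b': at 10  emit P7@[15:17]
pos 18 'b': at 11
pos 19 'a': at 21 (fail-walked)
pos 20 'b': at 9 (fail-walked)
pos 21 'c': at 2 (fail-walked)  emit P0@[20:21],P1@[21:21]
pos 22 'b': at 1 (fail-walked)
pos 23 'b': at 14
pos 24 'b': at 15
pos 25 'c': at 16  emit P0@[24:25],P1@[25:25]
pos 26 'b': at 17  emit P4@[22:26]
pos 27 'b': at 14 (fail-walked)
pos 28 'c': at 2 (fail-walked)  emit P0@[27:28],P1@[28:28]
pos 29 'b': at 1 (fail-walked)
pos 30 'c': at 2  emit P0@[29:30],P1@[30:30]
pos 31 'c': at 3 (fail-walked)  emit P1@[31:31]
pos 32 'c': at 3 (fail-walked)  emit P1@[32:32]
pos 33 'a': at 18
pos 34 'b': at 19
pos 35 'b': at 20  emit P5@[32:35],P7@[33:35]
pos 36 'a': at 21 (fail-walked)
pos 37 'c': at 3 (fail-walked)  emit P1@[37:37]
pos 38 'c': at 3 (fail-walked)  emit P1@[38:38]

Result: [[0,1],[2,0],[2,1],[7,6],[8,1],[11,5],[11,7],[13,6],[17,7],[21,0],[21,1],[25,0],[25,1],[26,4],[28,0],[28,1],[30,0],[30,1],[31,1],[32,1],[35,5],[35,7],[37,1],[38,1]]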